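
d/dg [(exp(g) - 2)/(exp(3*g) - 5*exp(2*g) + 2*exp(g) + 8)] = (3 - 2*exp(g))*exp(g)/(exp(4*g) - 6*exp(3*g) + exp(2*g) + 24*exp(g) + 16)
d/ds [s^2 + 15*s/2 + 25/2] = 2*s + 15/2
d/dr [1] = 0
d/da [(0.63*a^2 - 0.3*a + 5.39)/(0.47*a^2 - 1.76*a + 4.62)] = (-0.9678*a^2 + 0.7546*a + 8.1004)/(0.2209*a^4 - 1.6544*a^3 + 7.4404*a^2 - 16.2624*a + 21.3444)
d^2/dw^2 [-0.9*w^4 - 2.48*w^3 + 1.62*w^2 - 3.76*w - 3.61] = -10.8*w^2 - 14.88*w + 3.24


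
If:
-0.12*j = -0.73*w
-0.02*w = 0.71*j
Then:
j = 0.00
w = 0.00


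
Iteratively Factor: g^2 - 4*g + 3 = (g - 1)*(g - 3)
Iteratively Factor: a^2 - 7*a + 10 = (a - 5)*(a - 2)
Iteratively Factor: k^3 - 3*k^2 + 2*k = (k)*(k^2 - 3*k + 2) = k*(k - 2)*(k - 1)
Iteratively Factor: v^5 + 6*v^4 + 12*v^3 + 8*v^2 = (v + 2)*(v^4 + 4*v^3 + 4*v^2) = v*(v + 2)*(v^3 + 4*v^2 + 4*v) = v^2*(v + 2)*(v^2 + 4*v + 4) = v^2*(v + 2)^2*(v + 2)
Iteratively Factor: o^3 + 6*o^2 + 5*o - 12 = (o - 1)*(o^2 + 7*o + 12) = (o - 1)*(o + 3)*(o + 4)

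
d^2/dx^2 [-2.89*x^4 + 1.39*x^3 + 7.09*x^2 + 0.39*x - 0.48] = -34.68*x^2 + 8.34*x + 14.18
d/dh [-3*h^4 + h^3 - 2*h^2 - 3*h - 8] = -12*h^3 + 3*h^2 - 4*h - 3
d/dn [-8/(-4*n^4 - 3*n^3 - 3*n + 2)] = 8*(-16*n^3 - 9*n^2 - 3)/(4*n^4 + 3*n^3 + 3*n - 2)^2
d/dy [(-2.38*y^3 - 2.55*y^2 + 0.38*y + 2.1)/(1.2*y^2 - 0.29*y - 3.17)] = (-2.856*y^4 + 1.3804*y^3 + 22.9173*y^2 + 11.127*y - 0.5956)/(1.44*y^4 - 0.696*y^3 - 7.5239*y^2 + 1.8386*y + 10.0489)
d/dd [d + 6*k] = 1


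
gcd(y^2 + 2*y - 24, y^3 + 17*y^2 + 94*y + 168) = y + 6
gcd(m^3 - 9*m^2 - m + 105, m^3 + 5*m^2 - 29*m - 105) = m^2 - 2*m - 15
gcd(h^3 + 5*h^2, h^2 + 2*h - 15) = h + 5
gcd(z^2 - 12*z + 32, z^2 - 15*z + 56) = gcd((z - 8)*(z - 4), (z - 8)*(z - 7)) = z - 8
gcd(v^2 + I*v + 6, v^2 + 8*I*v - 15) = v + 3*I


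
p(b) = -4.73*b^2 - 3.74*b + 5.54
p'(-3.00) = 24.64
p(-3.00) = -25.81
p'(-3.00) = 24.64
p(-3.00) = -25.81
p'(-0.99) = 5.63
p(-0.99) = 4.61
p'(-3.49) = 29.28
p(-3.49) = -39.02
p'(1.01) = -13.29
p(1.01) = -3.06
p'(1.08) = -13.96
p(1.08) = -4.02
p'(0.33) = -6.86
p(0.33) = 3.79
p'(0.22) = -5.82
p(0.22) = 4.49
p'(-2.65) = 21.33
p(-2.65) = -17.77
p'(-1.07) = 6.38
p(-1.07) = 4.13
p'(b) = -9.46*b - 3.74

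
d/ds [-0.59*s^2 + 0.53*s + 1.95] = 0.53 - 1.18*s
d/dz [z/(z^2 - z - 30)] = (z^2 - z*(2*z - 1) - z - 30)/(-z^2 + z + 30)^2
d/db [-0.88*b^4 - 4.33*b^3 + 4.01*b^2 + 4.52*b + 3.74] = -3.52*b^3 - 12.99*b^2 + 8.02*b + 4.52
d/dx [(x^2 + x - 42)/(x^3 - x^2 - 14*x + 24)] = ((2*x + 1)*(x^3 - x^2 - 14*x + 24) + (-3*x^2 + 2*x + 14)*(x^2 + x - 42))/(x^3 - x^2 - 14*x + 24)^2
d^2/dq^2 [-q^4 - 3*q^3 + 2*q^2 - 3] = -12*q^2 - 18*q + 4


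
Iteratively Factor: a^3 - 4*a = (a + 2)*(a^2 - 2*a) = (a - 2)*(a + 2)*(a)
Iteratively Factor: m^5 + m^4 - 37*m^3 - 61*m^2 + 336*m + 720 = (m - 5)*(m^4 + 6*m^3 - 7*m^2 - 96*m - 144) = (m - 5)*(m - 4)*(m^3 + 10*m^2 + 33*m + 36) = (m - 5)*(m - 4)*(m + 3)*(m^2 + 7*m + 12) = (m - 5)*(m - 4)*(m + 3)*(m + 4)*(m + 3)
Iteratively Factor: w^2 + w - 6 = (w + 3)*(w - 2)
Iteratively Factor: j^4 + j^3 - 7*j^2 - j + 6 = (j - 2)*(j^3 + 3*j^2 - j - 3) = (j - 2)*(j + 3)*(j^2 - 1) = (j - 2)*(j + 1)*(j + 3)*(j - 1)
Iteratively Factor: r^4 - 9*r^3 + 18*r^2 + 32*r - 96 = (r - 4)*(r^3 - 5*r^2 - 2*r + 24) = (r - 4)^2*(r^2 - r - 6) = (r - 4)^2*(r - 3)*(r + 2)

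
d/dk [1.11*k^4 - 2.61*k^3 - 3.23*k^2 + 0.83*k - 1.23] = 4.44*k^3 - 7.83*k^2 - 6.46*k + 0.83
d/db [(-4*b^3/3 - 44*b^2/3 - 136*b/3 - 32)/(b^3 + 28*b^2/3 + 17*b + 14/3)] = 4*(5*b^4 + 102*b^3 + 565*b^2 + 1036*b + 748)/(9*b^6 + 168*b^5 + 1090*b^4 + 2940*b^3 + 3385*b^2 + 1428*b + 196)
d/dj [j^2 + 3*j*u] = 2*j + 3*u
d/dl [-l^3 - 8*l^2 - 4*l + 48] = -3*l^2 - 16*l - 4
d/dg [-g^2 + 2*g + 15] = 2 - 2*g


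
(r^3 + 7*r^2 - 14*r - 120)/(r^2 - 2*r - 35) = (r^2 + 2*r - 24)/(r - 7)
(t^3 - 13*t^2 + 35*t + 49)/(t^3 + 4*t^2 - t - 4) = (t^2 - 14*t + 49)/(t^2 + 3*t - 4)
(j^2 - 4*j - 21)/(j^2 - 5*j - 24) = (j - 7)/(j - 8)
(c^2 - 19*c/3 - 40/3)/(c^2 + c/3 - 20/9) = 3*(c - 8)/(3*c - 4)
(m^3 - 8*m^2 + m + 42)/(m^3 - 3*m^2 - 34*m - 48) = (m^2 - 10*m + 21)/(m^2 - 5*m - 24)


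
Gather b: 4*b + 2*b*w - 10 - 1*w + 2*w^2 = b*(2*w + 4) + 2*w^2 - w - 10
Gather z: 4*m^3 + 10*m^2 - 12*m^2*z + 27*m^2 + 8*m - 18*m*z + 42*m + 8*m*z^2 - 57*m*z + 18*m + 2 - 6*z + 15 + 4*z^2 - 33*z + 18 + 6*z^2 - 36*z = 4*m^3 + 37*m^2 + 68*m + z^2*(8*m + 10) + z*(-12*m^2 - 75*m - 75) + 35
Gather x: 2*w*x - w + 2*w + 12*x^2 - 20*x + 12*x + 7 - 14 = w + 12*x^2 + x*(2*w - 8) - 7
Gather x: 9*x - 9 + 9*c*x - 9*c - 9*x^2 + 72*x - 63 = -9*c - 9*x^2 + x*(9*c + 81) - 72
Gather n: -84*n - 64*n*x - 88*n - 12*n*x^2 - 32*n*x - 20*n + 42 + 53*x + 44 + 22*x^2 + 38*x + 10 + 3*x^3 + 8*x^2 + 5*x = n*(-12*x^2 - 96*x - 192) + 3*x^3 + 30*x^2 + 96*x + 96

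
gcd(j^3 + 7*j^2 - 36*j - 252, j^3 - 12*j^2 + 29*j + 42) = j - 6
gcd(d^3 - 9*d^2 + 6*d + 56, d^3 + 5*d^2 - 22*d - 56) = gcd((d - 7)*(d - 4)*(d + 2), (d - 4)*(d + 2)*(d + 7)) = d^2 - 2*d - 8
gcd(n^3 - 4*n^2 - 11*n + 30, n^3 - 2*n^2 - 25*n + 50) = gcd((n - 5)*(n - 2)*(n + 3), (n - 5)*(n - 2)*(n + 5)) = n^2 - 7*n + 10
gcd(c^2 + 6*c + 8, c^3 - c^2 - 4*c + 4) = c + 2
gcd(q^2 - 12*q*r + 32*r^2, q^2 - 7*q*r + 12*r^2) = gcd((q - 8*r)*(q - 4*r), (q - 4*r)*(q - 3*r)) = q - 4*r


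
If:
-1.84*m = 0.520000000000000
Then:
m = -0.28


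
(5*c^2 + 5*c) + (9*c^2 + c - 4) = 14*c^2 + 6*c - 4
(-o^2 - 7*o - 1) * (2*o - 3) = -2*o^3 - 11*o^2 + 19*o + 3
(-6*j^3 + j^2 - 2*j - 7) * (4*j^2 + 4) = -24*j^5 + 4*j^4 - 32*j^3 - 24*j^2 - 8*j - 28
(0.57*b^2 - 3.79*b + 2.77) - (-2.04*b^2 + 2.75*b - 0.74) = 2.61*b^2 - 6.54*b + 3.51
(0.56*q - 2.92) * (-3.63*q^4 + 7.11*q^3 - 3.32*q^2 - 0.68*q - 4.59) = -2.0328*q^5 + 14.5812*q^4 - 22.6204*q^3 + 9.3136*q^2 - 0.5848*q + 13.4028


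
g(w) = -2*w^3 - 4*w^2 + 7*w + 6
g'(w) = -6*w^2 - 8*w + 7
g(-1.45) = -6.46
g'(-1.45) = 5.98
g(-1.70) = -7.63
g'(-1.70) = 3.26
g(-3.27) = 10.27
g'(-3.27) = -31.00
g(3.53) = -107.11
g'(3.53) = -96.01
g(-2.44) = -5.84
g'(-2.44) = -9.20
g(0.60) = 8.33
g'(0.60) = 0.04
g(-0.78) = -0.94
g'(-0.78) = 9.59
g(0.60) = 8.33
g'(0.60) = 0.04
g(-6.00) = 252.00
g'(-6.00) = -161.00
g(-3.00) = 3.00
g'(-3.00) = -23.00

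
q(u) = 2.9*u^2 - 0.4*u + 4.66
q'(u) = 5.8*u - 0.4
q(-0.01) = 4.66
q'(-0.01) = -0.46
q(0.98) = 7.05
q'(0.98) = 5.28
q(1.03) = 7.32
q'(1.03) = 5.57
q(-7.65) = 177.44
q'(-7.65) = -44.77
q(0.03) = 4.65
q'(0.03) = -0.23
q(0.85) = 6.42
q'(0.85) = 4.53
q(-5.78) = 103.86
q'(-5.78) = -33.92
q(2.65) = 23.97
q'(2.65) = 14.97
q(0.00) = 4.66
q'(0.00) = -0.40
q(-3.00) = 31.96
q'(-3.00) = -17.80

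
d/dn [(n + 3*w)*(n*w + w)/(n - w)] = w*(-(n + 1)*(n + 3*w) + (n - w)*(2*n + 3*w + 1))/(n - w)^2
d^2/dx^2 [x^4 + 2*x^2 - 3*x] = 12*x^2 + 4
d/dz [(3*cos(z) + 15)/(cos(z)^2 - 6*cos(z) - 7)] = 3*(cos(z)^2 + 10*cos(z) - 23)*sin(z)/(sin(z)^2 + 6*cos(z) + 6)^2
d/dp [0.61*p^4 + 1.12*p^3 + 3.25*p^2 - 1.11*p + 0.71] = 2.44*p^3 + 3.36*p^2 + 6.5*p - 1.11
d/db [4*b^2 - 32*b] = 8*b - 32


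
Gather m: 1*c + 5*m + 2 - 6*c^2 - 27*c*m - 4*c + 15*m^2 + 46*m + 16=-6*c^2 - 3*c + 15*m^2 + m*(51 - 27*c) + 18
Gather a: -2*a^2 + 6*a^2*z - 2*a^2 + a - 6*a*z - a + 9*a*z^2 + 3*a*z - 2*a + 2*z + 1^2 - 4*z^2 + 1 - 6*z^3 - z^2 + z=a^2*(6*z - 4) + a*(9*z^2 - 3*z - 2) - 6*z^3 - 5*z^2 + 3*z + 2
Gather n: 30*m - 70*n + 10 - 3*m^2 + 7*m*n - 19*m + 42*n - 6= -3*m^2 + 11*m + n*(7*m - 28) + 4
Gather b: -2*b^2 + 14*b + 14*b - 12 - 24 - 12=-2*b^2 + 28*b - 48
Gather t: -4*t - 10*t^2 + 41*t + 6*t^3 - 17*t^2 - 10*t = 6*t^3 - 27*t^2 + 27*t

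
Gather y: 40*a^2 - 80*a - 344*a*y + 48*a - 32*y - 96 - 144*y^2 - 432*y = 40*a^2 - 32*a - 144*y^2 + y*(-344*a - 464) - 96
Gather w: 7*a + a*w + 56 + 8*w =7*a + w*(a + 8) + 56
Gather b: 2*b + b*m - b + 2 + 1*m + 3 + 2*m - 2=b*(m + 1) + 3*m + 3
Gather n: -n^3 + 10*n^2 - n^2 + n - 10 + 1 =-n^3 + 9*n^2 + n - 9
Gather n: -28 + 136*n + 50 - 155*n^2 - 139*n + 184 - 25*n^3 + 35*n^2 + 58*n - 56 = -25*n^3 - 120*n^2 + 55*n + 150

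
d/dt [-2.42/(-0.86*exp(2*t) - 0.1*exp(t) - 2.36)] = (-4.1624*exp(t) - 0.242)*exp(t)/(0.86*exp(2*t) + 0.1*exp(t) + 2.36)^2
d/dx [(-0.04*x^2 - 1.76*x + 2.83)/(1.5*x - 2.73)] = (-0.06*x^2 + 0.2184*x + 0.5598)/(2.25*x^2 - 8.19*x + 7.4529)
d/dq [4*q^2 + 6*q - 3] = 8*q + 6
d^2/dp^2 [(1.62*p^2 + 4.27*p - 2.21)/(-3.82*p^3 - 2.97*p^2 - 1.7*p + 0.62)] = (-47.2793760000001*p^6 - 373.857288*p^5 + 159.44298*p^4 + 343.945066*p^3 + 63.82035*p^2 + 51.178056*p + 10.666172)/(55.742968*p^9 + 130.018284*p^8 + 175.508754*p^7 + 114.779289*p^6 + 35.901102*p^5 - 14.814654*p^4 - 9.464056*p^3 - 1.950396*p^2 + 1.96044*p - 0.238328)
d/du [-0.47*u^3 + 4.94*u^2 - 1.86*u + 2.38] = -1.41*u^2 + 9.88*u - 1.86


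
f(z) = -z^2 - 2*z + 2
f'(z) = -2*z - 2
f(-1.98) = 2.04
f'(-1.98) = 1.96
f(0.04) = 1.92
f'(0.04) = -2.08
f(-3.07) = -1.28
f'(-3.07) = 4.14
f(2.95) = -12.60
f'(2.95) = -7.90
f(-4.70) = -10.69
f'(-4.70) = 7.40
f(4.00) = -22.00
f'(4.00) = -10.00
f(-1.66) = 2.56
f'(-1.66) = 1.32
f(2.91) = -12.29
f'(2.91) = -7.82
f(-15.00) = -193.00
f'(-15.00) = 28.00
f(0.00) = 2.00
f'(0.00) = -2.00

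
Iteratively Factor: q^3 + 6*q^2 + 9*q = (q + 3)*(q^2 + 3*q) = (q + 3)^2*(q)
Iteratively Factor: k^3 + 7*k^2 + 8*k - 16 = (k - 1)*(k^2 + 8*k + 16) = (k - 1)*(k + 4)*(k + 4)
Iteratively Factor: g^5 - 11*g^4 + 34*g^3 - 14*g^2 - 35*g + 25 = (g + 1)*(g^4 - 12*g^3 + 46*g^2 - 60*g + 25) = (g - 5)*(g + 1)*(g^3 - 7*g^2 + 11*g - 5) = (g - 5)*(g - 1)*(g + 1)*(g^2 - 6*g + 5) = (g - 5)^2*(g - 1)*(g + 1)*(g - 1)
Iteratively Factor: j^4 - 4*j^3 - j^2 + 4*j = (j + 1)*(j^3 - 5*j^2 + 4*j) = j*(j + 1)*(j^2 - 5*j + 4) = j*(j - 1)*(j + 1)*(j - 4)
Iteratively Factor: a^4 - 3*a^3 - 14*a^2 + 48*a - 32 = (a - 2)*(a^3 - a^2 - 16*a + 16) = (a - 2)*(a - 1)*(a^2 - 16) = (a - 4)*(a - 2)*(a - 1)*(a + 4)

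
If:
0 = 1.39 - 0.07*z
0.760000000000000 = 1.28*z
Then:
No Solution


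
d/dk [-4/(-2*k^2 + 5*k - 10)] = 4*(5 - 4*k)/(2*k^2 - 5*k + 10)^2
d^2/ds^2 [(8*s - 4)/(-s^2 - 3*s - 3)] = 8*(-(2*s - 1)*(2*s + 3)^2 + (6*s + 5)*(s^2 + 3*s + 3))/(s^2 + 3*s + 3)^3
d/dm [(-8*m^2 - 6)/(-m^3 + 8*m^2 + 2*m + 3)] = 2*(-4*m^4 - 17*m^2 + 24*m + 6)/(m^6 - 16*m^5 + 60*m^4 + 26*m^3 + 52*m^2 + 12*m + 9)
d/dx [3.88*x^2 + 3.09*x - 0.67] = 7.76*x + 3.09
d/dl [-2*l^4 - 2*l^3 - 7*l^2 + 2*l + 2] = -8*l^3 - 6*l^2 - 14*l + 2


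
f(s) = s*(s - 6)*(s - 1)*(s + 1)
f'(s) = s*(s - 6)*(s - 1) + s*(s - 6)*(s + 1) + s*(s - 1)*(s + 1) + (s - 6)*(s - 1)*(s + 1) = 4*s^3 - 18*s^2 - 2*s + 6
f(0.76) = 1.68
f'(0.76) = -4.16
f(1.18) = -2.23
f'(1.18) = -14.85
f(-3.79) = 495.86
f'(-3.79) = -462.73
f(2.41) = -41.60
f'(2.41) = -47.38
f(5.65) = -61.15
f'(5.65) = 141.54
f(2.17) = -30.83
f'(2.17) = -42.23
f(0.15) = 0.86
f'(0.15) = 5.31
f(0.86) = 1.15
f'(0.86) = -6.49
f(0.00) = 0.00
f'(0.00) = 6.00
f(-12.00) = 30888.00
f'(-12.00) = -9474.00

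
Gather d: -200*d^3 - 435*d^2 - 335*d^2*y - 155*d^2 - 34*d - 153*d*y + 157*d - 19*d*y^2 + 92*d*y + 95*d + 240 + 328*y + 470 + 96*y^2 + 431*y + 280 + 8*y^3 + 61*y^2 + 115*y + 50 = -200*d^3 + d^2*(-335*y - 590) + d*(-19*y^2 - 61*y + 218) + 8*y^3 + 157*y^2 + 874*y + 1040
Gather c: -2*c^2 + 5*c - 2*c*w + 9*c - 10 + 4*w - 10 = -2*c^2 + c*(14 - 2*w) + 4*w - 20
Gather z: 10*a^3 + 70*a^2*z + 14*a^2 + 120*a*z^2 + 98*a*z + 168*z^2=10*a^3 + 14*a^2 + z^2*(120*a + 168) + z*(70*a^2 + 98*a)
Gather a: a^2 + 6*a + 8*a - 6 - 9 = a^2 + 14*a - 15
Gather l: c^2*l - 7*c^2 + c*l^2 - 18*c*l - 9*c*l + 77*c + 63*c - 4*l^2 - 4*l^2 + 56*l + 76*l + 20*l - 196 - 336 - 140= -7*c^2 + 140*c + l^2*(c - 8) + l*(c^2 - 27*c + 152) - 672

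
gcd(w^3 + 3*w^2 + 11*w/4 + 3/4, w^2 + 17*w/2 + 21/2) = w + 3/2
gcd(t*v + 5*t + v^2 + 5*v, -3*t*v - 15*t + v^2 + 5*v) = v + 5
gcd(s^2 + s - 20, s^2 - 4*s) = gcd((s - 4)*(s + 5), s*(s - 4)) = s - 4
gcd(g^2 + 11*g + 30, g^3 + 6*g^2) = g + 6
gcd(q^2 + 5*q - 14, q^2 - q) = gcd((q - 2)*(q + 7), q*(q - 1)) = 1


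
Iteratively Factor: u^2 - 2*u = (u - 2)*(u)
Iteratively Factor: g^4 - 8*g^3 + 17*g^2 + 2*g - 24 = (g - 4)*(g^3 - 4*g^2 + g + 6) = (g - 4)*(g - 2)*(g^2 - 2*g - 3) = (g - 4)*(g - 2)*(g + 1)*(g - 3)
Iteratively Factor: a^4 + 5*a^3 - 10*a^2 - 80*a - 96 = (a + 2)*(a^3 + 3*a^2 - 16*a - 48) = (a + 2)*(a + 4)*(a^2 - a - 12) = (a - 4)*(a + 2)*(a + 4)*(a + 3)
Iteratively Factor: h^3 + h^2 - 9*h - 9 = (h + 3)*(h^2 - 2*h - 3) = (h + 1)*(h + 3)*(h - 3)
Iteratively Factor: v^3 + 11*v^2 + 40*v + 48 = (v + 4)*(v^2 + 7*v + 12) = (v + 4)^2*(v + 3)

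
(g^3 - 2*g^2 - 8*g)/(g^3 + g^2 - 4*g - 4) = g*(g - 4)/(g^2 - g - 2)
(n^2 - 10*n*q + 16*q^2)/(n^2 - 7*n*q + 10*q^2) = (-n + 8*q)/(-n + 5*q)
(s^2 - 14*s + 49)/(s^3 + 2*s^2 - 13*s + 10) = (s^2 - 14*s + 49)/(s^3 + 2*s^2 - 13*s + 10)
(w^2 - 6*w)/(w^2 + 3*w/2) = 2*(w - 6)/(2*w + 3)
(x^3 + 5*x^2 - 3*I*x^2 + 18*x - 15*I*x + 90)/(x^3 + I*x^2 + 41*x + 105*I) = (x^2 + x*(5 - 6*I) - 30*I)/(x^2 - 2*I*x + 35)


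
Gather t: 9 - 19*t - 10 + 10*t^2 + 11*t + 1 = 10*t^2 - 8*t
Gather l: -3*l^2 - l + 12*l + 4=-3*l^2 + 11*l + 4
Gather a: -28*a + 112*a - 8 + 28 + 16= 84*a + 36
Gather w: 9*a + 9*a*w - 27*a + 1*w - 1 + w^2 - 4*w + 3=-18*a + w^2 + w*(9*a - 3) + 2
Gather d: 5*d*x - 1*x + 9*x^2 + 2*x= 5*d*x + 9*x^2 + x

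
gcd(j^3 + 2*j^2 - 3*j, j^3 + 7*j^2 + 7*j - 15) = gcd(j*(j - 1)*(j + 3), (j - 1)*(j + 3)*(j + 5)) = j^2 + 2*j - 3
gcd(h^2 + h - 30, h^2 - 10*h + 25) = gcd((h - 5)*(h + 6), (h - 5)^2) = h - 5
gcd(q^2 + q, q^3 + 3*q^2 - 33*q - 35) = q + 1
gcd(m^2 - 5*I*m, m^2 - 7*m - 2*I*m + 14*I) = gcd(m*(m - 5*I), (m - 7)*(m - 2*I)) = 1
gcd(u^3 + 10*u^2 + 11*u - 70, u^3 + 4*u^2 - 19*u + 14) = u^2 + 5*u - 14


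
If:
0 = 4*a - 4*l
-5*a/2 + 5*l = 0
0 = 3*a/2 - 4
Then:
No Solution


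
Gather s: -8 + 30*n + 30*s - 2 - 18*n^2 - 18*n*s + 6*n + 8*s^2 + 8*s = -18*n^2 + 36*n + 8*s^2 + s*(38 - 18*n) - 10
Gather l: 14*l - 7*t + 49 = 14*l - 7*t + 49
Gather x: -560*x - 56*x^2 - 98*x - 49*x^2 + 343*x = -105*x^2 - 315*x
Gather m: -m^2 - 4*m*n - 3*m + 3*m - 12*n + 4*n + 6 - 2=-m^2 - 4*m*n - 8*n + 4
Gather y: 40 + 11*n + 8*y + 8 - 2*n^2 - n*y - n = -2*n^2 + 10*n + y*(8 - n) + 48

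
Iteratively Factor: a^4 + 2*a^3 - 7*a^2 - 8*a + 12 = (a - 2)*(a^3 + 4*a^2 + a - 6) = (a - 2)*(a + 2)*(a^2 + 2*a - 3) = (a - 2)*(a + 2)*(a + 3)*(a - 1)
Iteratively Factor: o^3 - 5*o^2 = (o - 5)*(o^2) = o*(o - 5)*(o)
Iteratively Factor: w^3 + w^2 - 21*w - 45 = (w + 3)*(w^2 - 2*w - 15) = (w + 3)^2*(w - 5)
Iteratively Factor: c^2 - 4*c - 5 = (c + 1)*(c - 5)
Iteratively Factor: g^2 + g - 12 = (g - 3)*(g + 4)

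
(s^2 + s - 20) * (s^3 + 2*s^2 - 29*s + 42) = s^5 + 3*s^4 - 47*s^3 - 27*s^2 + 622*s - 840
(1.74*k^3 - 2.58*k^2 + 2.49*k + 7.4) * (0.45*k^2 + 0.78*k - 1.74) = 0.783*k^5 + 0.1962*k^4 - 3.9195*k^3 + 9.7614*k^2 + 1.4394*k - 12.876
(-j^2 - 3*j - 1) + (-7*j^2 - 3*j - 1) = -8*j^2 - 6*j - 2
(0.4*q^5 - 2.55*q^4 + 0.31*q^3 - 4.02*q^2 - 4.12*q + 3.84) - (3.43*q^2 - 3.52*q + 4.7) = 0.4*q^5 - 2.55*q^4 + 0.31*q^3 - 7.45*q^2 - 0.6*q - 0.86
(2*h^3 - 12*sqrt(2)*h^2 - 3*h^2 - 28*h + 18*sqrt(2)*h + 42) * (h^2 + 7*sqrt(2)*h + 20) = 2*h^5 - 3*h^4 + 2*sqrt(2)*h^4 - 156*h^3 - 3*sqrt(2)*h^3 - 436*sqrt(2)*h^2 + 234*h^2 - 560*h + 654*sqrt(2)*h + 840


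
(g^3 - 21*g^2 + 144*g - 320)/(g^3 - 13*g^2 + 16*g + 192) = (g - 5)/(g + 3)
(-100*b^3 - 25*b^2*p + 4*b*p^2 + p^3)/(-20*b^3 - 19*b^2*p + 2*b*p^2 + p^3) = (-20*b^2 - b*p + p^2)/(-4*b^2 - 3*b*p + p^2)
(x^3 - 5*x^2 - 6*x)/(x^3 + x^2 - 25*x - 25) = x*(x - 6)/(x^2 - 25)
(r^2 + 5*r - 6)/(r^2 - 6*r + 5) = (r + 6)/(r - 5)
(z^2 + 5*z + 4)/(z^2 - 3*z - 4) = (z + 4)/(z - 4)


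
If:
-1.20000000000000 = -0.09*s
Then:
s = 13.33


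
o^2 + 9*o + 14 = (o + 2)*(o + 7)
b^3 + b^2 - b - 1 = (b - 1)*(b + 1)^2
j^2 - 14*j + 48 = (j - 8)*(j - 6)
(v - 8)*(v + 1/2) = v^2 - 15*v/2 - 4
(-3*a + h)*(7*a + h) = -21*a^2 + 4*a*h + h^2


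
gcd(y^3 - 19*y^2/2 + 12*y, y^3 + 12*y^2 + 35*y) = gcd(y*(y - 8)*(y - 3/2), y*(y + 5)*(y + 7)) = y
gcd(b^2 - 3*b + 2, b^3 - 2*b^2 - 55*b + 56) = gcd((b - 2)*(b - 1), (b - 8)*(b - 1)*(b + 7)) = b - 1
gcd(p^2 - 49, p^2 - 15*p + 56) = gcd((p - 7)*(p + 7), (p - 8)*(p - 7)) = p - 7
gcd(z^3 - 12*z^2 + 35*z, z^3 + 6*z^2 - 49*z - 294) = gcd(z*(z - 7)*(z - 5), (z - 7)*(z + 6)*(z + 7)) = z - 7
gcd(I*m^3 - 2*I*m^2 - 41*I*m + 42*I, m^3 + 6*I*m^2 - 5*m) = 1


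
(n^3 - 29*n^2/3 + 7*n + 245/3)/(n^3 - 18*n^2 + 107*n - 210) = (n + 7/3)/(n - 6)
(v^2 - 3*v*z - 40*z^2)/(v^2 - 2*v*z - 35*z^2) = (-v + 8*z)/(-v + 7*z)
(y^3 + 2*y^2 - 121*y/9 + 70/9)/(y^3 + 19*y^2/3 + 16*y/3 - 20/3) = (y - 7/3)/(y + 2)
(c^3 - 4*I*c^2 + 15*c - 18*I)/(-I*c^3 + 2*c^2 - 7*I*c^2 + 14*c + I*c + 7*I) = (I*c^3 + 4*c^2 + 15*I*c + 18)/(c^3 + c^2*(7 + 2*I) + c*(-1 + 14*I) - 7)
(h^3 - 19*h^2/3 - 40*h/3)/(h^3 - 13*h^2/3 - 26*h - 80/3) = h/(h + 2)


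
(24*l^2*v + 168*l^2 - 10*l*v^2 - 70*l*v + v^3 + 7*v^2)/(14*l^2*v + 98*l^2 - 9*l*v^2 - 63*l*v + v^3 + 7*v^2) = (24*l^2 - 10*l*v + v^2)/(14*l^2 - 9*l*v + v^2)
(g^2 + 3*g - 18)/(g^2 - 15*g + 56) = (g^2 + 3*g - 18)/(g^2 - 15*g + 56)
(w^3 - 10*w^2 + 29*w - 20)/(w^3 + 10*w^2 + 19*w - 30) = (w^2 - 9*w + 20)/(w^2 + 11*w + 30)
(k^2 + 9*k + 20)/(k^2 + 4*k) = (k + 5)/k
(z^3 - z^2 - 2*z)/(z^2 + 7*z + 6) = z*(z - 2)/(z + 6)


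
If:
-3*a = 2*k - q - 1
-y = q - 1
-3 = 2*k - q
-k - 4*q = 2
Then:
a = 4/3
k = -14/9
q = -1/9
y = 10/9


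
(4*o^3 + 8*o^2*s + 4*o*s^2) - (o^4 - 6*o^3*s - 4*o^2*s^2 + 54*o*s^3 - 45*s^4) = -o^4 + 6*o^3*s + 4*o^3 + 4*o^2*s^2 + 8*o^2*s - 54*o*s^3 + 4*o*s^2 + 45*s^4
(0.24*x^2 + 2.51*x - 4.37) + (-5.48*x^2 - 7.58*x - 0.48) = -5.24*x^2 - 5.07*x - 4.85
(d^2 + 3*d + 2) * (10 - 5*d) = -5*d^3 - 5*d^2 + 20*d + 20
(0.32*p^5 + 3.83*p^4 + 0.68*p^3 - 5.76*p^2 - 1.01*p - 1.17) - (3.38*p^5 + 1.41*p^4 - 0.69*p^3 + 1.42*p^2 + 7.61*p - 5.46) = -3.06*p^5 + 2.42*p^4 + 1.37*p^3 - 7.18*p^2 - 8.62*p + 4.29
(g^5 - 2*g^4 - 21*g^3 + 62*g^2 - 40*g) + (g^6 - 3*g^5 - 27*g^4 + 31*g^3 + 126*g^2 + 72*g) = g^6 - 2*g^5 - 29*g^4 + 10*g^3 + 188*g^2 + 32*g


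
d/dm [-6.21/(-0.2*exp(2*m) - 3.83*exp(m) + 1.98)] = (-2.484*exp(m) - 23.7843)*exp(m)/(0.2*exp(2*m) + 3.83*exp(m) - 1.98)^2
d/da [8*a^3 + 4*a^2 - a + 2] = 24*a^2 + 8*a - 1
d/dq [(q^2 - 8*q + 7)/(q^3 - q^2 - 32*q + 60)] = (-q^4 + 16*q^3 - 61*q^2 + 134*q - 256)/(q^6 - 2*q^5 - 63*q^4 + 184*q^3 + 904*q^2 - 3840*q + 3600)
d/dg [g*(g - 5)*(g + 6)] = 3*g^2 + 2*g - 30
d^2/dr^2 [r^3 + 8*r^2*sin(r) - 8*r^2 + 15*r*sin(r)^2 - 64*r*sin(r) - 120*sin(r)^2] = -8*r^2*sin(r) + 64*r*sin(r) + 32*r*cos(r) + 30*r*cos(2*r) + 6*r + 16*sin(r) + 30*sin(2*r) - 128*cos(r) - 240*cos(2*r) - 16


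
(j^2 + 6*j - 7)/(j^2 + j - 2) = (j + 7)/(j + 2)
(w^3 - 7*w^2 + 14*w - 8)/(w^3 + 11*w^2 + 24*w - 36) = (w^2 - 6*w + 8)/(w^2 + 12*w + 36)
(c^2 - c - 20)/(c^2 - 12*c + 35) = (c + 4)/(c - 7)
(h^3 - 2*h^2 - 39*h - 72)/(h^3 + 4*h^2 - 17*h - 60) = (h^2 - 5*h - 24)/(h^2 + h - 20)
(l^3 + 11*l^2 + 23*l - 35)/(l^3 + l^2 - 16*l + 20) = (l^2 + 6*l - 7)/(l^2 - 4*l + 4)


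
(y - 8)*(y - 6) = y^2 - 14*y + 48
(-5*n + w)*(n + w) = -5*n^2 - 4*n*w + w^2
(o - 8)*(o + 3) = o^2 - 5*o - 24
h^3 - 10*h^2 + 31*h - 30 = (h - 5)*(h - 3)*(h - 2)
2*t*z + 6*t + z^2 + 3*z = (2*t + z)*(z + 3)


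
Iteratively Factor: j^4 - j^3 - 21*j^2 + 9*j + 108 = (j + 3)*(j^3 - 4*j^2 - 9*j + 36) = (j - 4)*(j + 3)*(j^2 - 9) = (j - 4)*(j + 3)^2*(j - 3)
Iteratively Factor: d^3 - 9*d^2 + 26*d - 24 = (d - 3)*(d^2 - 6*d + 8) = (d - 3)*(d - 2)*(d - 4)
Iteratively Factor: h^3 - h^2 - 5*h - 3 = (h + 1)*(h^2 - 2*h - 3) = (h + 1)^2*(h - 3)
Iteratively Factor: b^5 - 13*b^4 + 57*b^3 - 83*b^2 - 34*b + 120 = (b - 2)*(b^4 - 11*b^3 + 35*b^2 - 13*b - 60) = (b - 2)*(b + 1)*(b^3 - 12*b^2 + 47*b - 60) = (b - 5)*(b - 2)*(b + 1)*(b^2 - 7*b + 12) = (b - 5)*(b - 3)*(b - 2)*(b + 1)*(b - 4)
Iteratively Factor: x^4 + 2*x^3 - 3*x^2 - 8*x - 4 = (x + 2)*(x^3 - 3*x - 2) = (x + 1)*(x + 2)*(x^2 - x - 2) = (x + 1)^2*(x + 2)*(x - 2)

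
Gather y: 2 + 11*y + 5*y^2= 5*y^2 + 11*y + 2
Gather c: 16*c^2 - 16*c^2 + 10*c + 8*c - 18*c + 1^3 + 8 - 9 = 0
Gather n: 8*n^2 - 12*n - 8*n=8*n^2 - 20*n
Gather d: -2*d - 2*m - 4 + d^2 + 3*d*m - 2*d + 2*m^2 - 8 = d^2 + d*(3*m - 4) + 2*m^2 - 2*m - 12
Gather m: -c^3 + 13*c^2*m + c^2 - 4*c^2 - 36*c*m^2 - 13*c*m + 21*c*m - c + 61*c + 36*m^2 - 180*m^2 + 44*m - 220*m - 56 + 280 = -c^3 - 3*c^2 + 60*c + m^2*(-36*c - 144) + m*(13*c^2 + 8*c - 176) + 224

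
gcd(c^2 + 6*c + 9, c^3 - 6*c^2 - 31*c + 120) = 1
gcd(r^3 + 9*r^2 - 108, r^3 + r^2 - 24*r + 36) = r^2 + 3*r - 18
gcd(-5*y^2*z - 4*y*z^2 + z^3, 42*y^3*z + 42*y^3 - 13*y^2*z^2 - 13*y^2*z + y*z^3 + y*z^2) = 1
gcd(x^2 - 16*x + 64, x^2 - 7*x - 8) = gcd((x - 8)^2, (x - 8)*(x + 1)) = x - 8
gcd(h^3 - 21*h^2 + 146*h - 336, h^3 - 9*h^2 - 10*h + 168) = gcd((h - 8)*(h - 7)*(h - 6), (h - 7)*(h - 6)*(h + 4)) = h^2 - 13*h + 42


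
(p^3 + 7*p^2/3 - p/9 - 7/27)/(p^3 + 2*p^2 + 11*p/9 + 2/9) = (9*p^2 + 18*p - 7)/(3*(3*p^2 + 5*p + 2))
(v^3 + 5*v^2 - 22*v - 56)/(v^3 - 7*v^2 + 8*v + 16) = (v^2 + 9*v + 14)/(v^2 - 3*v - 4)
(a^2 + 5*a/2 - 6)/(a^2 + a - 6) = (a^2 + 5*a/2 - 6)/(a^2 + a - 6)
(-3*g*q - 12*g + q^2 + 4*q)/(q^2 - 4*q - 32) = (-3*g + q)/(q - 8)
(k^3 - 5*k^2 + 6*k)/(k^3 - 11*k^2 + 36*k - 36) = k/(k - 6)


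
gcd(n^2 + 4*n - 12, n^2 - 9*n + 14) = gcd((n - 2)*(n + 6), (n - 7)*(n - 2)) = n - 2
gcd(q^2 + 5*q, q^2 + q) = q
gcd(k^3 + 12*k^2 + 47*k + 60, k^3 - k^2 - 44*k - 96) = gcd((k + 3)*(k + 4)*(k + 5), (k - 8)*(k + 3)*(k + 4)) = k^2 + 7*k + 12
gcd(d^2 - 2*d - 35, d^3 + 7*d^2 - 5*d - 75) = d + 5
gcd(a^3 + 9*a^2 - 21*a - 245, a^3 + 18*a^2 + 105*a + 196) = a^2 + 14*a + 49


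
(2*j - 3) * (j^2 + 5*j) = 2*j^3 + 7*j^2 - 15*j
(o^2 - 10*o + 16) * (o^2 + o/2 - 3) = o^4 - 19*o^3/2 + 8*o^2 + 38*o - 48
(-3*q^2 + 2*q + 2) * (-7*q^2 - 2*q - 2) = 21*q^4 - 8*q^3 - 12*q^2 - 8*q - 4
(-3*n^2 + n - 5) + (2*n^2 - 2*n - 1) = -n^2 - n - 6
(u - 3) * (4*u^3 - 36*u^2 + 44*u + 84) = 4*u^4 - 48*u^3 + 152*u^2 - 48*u - 252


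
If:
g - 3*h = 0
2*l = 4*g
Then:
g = l/2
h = l/6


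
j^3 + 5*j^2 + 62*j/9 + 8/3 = (j + 2/3)*(j + 4/3)*(j + 3)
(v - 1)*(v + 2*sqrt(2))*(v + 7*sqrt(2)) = v^3 - v^2 + 9*sqrt(2)*v^2 - 9*sqrt(2)*v + 28*v - 28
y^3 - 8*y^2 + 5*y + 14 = (y - 7)*(y - 2)*(y + 1)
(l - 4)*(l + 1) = l^2 - 3*l - 4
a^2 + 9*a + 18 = (a + 3)*(a + 6)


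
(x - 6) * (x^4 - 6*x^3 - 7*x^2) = x^5 - 12*x^4 + 29*x^3 + 42*x^2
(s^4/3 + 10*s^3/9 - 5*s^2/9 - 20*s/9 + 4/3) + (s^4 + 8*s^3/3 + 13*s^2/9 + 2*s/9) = 4*s^4/3 + 34*s^3/9 + 8*s^2/9 - 2*s + 4/3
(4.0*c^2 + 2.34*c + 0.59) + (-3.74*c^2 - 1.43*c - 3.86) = 0.26*c^2 + 0.91*c - 3.27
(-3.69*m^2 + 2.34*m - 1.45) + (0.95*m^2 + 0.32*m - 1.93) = -2.74*m^2 + 2.66*m - 3.38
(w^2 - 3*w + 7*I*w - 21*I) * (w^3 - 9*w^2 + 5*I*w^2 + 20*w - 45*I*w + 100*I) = w^5 - 12*w^4 + 12*I*w^4 + 12*w^3 - 144*I*w^3 + 360*w^2 + 564*I*w^2 - 1645*w - 720*I*w + 2100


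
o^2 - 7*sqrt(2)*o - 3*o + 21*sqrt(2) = (o - 3)*(o - 7*sqrt(2))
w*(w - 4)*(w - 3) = w^3 - 7*w^2 + 12*w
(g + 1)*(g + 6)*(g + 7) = g^3 + 14*g^2 + 55*g + 42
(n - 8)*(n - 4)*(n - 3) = n^3 - 15*n^2 + 68*n - 96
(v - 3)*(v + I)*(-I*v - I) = -I*v^3 + v^2 + 2*I*v^2 - 2*v + 3*I*v - 3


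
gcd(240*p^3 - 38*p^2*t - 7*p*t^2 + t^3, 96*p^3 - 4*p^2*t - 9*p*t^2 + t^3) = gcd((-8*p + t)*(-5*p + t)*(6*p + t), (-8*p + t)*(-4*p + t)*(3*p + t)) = 8*p - t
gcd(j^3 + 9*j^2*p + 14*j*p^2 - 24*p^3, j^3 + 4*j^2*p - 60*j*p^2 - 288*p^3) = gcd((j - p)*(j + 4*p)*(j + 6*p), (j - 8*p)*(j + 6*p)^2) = j + 6*p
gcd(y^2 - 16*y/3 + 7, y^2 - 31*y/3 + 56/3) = y - 7/3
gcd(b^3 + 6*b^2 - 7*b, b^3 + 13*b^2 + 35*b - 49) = b^2 + 6*b - 7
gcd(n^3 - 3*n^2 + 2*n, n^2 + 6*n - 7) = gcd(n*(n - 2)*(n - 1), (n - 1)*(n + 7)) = n - 1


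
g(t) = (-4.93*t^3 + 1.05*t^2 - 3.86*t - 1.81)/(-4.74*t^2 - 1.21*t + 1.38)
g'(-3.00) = 0.88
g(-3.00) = -4.05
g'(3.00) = 0.89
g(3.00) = 3.05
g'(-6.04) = 1.00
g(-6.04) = -6.98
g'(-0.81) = -32.86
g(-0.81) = -6.17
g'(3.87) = 0.96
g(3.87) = 3.86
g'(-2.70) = 0.83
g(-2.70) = -3.79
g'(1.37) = 0.13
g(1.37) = 1.94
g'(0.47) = -371.88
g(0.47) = 16.56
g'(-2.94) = 0.87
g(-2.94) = -3.99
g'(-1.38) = -0.30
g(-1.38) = -3.09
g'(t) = (9.48*t + 1.21)*(-4.93*t^3 + 1.05*t^2 - 3.86*t - 1.81)/(-4.74*t^2 - 1.21*t + 1.38)^2 + (-14.79*t^2 + 2.1*t - 3.86)/(-4.74*t^2 - 1.21*t + 1.38) = (23.3682*t^4 + 11.9306*t^3 - 39.9771*t^2 - 14.2608*t - 7.5169)/(22.4676*t^4 + 11.4708*t^3 - 11.6183*t^2 - 3.3396*t + 1.9044)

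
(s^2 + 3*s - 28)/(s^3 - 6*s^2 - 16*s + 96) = (s + 7)/(s^2 - 2*s - 24)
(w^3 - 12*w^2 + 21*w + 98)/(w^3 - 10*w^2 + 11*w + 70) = (w - 7)/(w - 5)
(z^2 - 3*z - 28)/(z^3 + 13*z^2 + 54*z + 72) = (z - 7)/(z^2 + 9*z + 18)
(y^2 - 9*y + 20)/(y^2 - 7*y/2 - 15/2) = 2*(y - 4)/(2*y + 3)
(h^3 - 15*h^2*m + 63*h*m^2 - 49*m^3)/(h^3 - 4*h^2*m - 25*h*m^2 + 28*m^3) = (h - 7*m)/(h + 4*m)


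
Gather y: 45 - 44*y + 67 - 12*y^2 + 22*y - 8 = -12*y^2 - 22*y + 104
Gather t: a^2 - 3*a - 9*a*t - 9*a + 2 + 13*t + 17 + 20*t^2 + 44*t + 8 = a^2 - 12*a + 20*t^2 + t*(57 - 9*a) + 27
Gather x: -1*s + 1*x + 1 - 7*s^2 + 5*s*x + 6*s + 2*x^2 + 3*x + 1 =-7*s^2 + 5*s + 2*x^2 + x*(5*s + 4) + 2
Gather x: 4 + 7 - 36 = -25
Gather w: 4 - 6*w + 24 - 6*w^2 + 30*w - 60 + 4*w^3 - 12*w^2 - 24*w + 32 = 4*w^3 - 18*w^2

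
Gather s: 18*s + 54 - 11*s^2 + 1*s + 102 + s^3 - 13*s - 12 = s^3 - 11*s^2 + 6*s + 144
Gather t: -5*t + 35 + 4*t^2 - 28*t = 4*t^2 - 33*t + 35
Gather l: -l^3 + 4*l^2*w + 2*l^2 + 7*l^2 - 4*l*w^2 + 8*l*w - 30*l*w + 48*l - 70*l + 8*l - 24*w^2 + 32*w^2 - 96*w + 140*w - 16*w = -l^3 + l^2*(4*w + 9) + l*(-4*w^2 - 22*w - 14) + 8*w^2 + 28*w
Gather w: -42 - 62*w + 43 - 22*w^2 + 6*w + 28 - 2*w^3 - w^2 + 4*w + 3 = -2*w^3 - 23*w^2 - 52*w + 32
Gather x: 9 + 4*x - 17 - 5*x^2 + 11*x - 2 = -5*x^2 + 15*x - 10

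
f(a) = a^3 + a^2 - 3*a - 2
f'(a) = 3*a^2 + 2*a - 3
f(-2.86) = -8.63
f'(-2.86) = 15.82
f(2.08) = 5.09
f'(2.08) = 14.14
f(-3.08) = -12.49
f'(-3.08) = 19.30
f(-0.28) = -1.10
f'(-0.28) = -3.32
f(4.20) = 77.13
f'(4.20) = 58.32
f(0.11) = -2.32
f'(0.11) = -2.74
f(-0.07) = -1.79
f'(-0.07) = -3.13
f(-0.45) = -0.54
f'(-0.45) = -3.29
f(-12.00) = -1550.00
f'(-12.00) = 405.00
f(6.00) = 232.00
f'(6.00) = 117.00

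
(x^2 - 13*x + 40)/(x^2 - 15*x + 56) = (x - 5)/(x - 7)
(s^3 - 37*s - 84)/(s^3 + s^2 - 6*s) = (s^2 - 3*s - 28)/(s*(s - 2))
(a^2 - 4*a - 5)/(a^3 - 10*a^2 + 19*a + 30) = 1/(a - 6)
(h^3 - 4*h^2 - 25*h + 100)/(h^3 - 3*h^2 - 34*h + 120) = (h + 5)/(h + 6)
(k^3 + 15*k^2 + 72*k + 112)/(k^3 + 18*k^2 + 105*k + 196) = (k + 4)/(k + 7)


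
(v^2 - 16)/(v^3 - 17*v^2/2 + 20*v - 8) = 2*(v + 4)/(2*v^2 - 9*v + 4)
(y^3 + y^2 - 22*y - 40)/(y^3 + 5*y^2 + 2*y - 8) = (y - 5)/(y - 1)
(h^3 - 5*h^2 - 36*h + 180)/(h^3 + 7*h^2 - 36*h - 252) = (h - 5)/(h + 7)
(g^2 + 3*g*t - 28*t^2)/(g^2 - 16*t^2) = (g + 7*t)/(g + 4*t)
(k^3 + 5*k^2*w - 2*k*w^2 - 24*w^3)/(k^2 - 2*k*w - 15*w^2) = (-k^2 - 2*k*w + 8*w^2)/(-k + 5*w)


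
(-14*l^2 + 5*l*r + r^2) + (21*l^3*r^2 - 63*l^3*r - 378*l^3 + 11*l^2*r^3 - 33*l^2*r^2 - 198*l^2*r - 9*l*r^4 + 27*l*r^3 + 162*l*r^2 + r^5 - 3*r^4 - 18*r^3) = 21*l^3*r^2 - 63*l^3*r - 378*l^3 + 11*l^2*r^3 - 33*l^2*r^2 - 198*l^2*r - 14*l^2 - 9*l*r^4 + 27*l*r^3 + 162*l*r^2 + 5*l*r + r^5 - 3*r^4 - 18*r^3 + r^2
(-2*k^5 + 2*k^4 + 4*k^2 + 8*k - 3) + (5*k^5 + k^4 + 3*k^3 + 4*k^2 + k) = 3*k^5 + 3*k^4 + 3*k^3 + 8*k^2 + 9*k - 3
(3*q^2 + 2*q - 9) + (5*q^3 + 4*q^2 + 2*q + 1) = 5*q^3 + 7*q^2 + 4*q - 8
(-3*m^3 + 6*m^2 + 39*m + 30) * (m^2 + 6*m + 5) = -3*m^5 - 12*m^4 + 60*m^3 + 294*m^2 + 375*m + 150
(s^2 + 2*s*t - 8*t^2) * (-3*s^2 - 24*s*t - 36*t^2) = -3*s^4 - 30*s^3*t - 60*s^2*t^2 + 120*s*t^3 + 288*t^4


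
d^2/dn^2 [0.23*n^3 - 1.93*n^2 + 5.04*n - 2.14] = 1.38*n - 3.86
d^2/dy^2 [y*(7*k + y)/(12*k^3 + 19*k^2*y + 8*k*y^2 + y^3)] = 2*(-1452*k^6 - 2016*k^5*y - 792*k^4*y^2 + 79*k^3*y^3 + 111*k^2*y^4 + 21*k*y^5 + y^6)/(1728*k^9 + 8208*k^8*y + 16452*k^7*y^2 + 18235*k^6*y^3 + 12336*k^5*y^4 + 5307*k^4*y^5 + 1460*k^3*y^6 + 249*k^2*y^7 + 24*k*y^8 + y^9)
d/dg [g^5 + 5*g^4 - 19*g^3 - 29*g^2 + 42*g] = 5*g^4 + 20*g^3 - 57*g^2 - 58*g + 42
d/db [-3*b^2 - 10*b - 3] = -6*b - 10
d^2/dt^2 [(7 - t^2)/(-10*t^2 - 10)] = 8*(1 - 3*t^2)/(5*(t^6 + 3*t^4 + 3*t^2 + 1))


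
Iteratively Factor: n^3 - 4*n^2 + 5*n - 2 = (n - 2)*(n^2 - 2*n + 1) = (n - 2)*(n - 1)*(n - 1)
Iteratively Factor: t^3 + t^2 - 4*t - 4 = (t + 2)*(t^2 - t - 2) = (t - 2)*(t + 2)*(t + 1)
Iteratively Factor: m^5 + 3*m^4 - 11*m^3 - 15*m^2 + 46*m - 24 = (m - 1)*(m^4 + 4*m^3 - 7*m^2 - 22*m + 24) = (m - 2)*(m - 1)*(m^3 + 6*m^2 + 5*m - 12) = (m - 2)*(m - 1)*(m + 3)*(m^2 + 3*m - 4) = (m - 2)*(m - 1)^2*(m + 3)*(m + 4)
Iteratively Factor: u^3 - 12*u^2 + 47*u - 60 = (u - 5)*(u^2 - 7*u + 12) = (u - 5)*(u - 4)*(u - 3)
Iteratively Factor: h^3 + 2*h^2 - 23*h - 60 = (h + 3)*(h^2 - h - 20) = (h - 5)*(h + 3)*(h + 4)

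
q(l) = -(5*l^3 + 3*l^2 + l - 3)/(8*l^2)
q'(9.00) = -0.62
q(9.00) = -6.01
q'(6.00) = -0.62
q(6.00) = -4.14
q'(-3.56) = -0.60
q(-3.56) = 1.91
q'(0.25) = -46.62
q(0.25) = 4.97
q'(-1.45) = -0.32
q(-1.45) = 0.80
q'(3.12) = -0.64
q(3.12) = -2.33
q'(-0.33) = 21.39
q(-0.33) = 3.65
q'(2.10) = -0.68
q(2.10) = -1.66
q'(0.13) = -334.60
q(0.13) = 20.77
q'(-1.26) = -0.17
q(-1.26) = 0.75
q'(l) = -(15*l^2 + 6*l + 1)/(8*l^2) + (5*l^3 + 3*l^2 + l - 3)/(4*l^3) = (-5*l^3 + l - 6)/(8*l^3)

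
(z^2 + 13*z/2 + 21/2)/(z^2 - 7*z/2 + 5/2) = (2*z^2 + 13*z + 21)/(2*z^2 - 7*z + 5)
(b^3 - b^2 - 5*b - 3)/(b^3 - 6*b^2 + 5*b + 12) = (b + 1)/(b - 4)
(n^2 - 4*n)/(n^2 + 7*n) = (n - 4)/(n + 7)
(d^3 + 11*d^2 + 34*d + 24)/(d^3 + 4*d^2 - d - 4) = (d + 6)/(d - 1)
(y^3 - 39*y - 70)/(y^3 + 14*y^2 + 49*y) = (y^3 - 39*y - 70)/(y*(y^2 + 14*y + 49))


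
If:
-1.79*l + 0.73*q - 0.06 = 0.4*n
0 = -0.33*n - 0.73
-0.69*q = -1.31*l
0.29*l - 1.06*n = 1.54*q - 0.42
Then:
No Solution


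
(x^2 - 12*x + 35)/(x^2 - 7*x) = (x - 5)/x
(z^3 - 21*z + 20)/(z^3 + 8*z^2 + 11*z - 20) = (z - 4)/(z + 4)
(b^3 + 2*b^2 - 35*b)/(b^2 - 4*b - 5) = b*(b + 7)/(b + 1)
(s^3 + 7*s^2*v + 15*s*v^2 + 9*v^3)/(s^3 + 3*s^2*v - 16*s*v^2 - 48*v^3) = (s^2 + 4*s*v + 3*v^2)/(s^2 - 16*v^2)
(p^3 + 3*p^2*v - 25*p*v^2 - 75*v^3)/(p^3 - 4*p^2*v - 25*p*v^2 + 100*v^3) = (p + 3*v)/(p - 4*v)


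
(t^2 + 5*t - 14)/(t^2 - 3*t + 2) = (t + 7)/(t - 1)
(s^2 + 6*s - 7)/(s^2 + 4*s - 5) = (s + 7)/(s + 5)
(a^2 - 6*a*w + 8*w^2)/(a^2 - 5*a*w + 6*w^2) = (-a + 4*w)/(-a + 3*w)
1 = 1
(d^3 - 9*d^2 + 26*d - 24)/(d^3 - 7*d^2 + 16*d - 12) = (d - 4)/(d - 2)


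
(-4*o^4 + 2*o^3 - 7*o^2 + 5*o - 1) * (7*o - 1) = -28*o^5 + 18*o^4 - 51*o^3 + 42*o^2 - 12*o + 1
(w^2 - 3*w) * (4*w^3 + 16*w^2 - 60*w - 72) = 4*w^5 + 4*w^4 - 108*w^3 + 108*w^2 + 216*w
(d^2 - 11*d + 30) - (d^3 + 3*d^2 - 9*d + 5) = -d^3 - 2*d^2 - 2*d + 25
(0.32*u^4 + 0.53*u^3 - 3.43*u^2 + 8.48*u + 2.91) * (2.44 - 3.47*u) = -1.1104*u^5 - 1.0583*u^4 + 13.1953*u^3 - 37.7948*u^2 + 10.5935*u + 7.1004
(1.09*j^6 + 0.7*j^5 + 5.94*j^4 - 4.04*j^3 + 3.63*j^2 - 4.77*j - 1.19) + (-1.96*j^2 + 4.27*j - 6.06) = 1.09*j^6 + 0.7*j^5 + 5.94*j^4 - 4.04*j^3 + 1.67*j^2 - 0.5*j - 7.25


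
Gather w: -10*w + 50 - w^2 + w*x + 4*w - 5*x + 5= -w^2 + w*(x - 6) - 5*x + 55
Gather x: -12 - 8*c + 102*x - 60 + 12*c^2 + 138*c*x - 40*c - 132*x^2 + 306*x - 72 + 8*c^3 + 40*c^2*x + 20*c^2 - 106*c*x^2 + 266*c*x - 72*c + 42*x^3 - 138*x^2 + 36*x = 8*c^3 + 32*c^2 - 120*c + 42*x^3 + x^2*(-106*c - 270) + x*(40*c^2 + 404*c + 444) - 144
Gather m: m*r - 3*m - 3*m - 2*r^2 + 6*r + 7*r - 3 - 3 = m*(r - 6) - 2*r^2 + 13*r - 6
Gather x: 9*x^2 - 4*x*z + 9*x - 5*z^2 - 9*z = 9*x^2 + x*(9 - 4*z) - 5*z^2 - 9*z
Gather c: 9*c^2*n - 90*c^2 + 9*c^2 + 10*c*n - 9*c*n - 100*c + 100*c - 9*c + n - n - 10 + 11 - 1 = c^2*(9*n - 81) + c*(n - 9)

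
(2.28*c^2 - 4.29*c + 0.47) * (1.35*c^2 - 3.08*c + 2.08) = 3.078*c^4 - 12.8139*c^3 + 18.5901*c^2 - 10.3708*c + 0.9776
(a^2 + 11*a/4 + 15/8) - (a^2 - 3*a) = 23*a/4 + 15/8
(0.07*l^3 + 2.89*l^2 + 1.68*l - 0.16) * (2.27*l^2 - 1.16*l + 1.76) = 0.1589*l^5 + 6.4791*l^4 + 0.5844*l^3 + 2.7744*l^2 + 3.1424*l - 0.2816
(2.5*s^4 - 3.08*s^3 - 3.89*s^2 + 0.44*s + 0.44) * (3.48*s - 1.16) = 8.7*s^5 - 13.6184*s^4 - 9.9644*s^3 + 6.0436*s^2 + 1.0208*s - 0.5104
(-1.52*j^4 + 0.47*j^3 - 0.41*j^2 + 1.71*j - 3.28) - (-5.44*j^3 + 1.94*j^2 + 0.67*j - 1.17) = -1.52*j^4 + 5.91*j^3 - 2.35*j^2 + 1.04*j - 2.11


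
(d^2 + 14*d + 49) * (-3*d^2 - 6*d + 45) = -3*d^4 - 48*d^3 - 186*d^2 + 336*d + 2205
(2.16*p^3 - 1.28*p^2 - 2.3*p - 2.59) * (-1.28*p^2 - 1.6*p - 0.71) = -2.7648*p^5 - 1.8176*p^4 + 3.4584*p^3 + 7.904*p^2 + 5.777*p + 1.8389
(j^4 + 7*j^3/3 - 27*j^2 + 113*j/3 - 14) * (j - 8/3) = j^5 - j^4/3 - 299*j^3/9 + 329*j^2/3 - 1030*j/9 + 112/3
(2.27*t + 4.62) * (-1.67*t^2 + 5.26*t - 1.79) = -3.7909*t^3 + 4.2248*t^2 + 20.2379*t - 8.2698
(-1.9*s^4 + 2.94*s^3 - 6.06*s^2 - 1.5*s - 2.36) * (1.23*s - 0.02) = -2.337*s^5 + 3.6542*s^4 - 7.5126*s^3 - 1.7238*s^2 - 2.8728*s + 0.0472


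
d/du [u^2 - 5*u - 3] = 2*u - 5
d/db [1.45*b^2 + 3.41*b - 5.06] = 2.9*b + 3.41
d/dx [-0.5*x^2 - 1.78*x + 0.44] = -1.0*x - 1.78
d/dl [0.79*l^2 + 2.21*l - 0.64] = 1.58*l + 2.21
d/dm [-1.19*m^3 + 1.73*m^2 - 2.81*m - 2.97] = -3.57*m^2 + 3.46*m - 2.81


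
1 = 1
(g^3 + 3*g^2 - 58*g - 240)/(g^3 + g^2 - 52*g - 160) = (g + 6)/(g + 4)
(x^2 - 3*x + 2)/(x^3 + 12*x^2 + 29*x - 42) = (x - 2)/(x^2 + 13*x + 42)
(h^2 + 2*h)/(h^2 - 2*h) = (h + 2)/(h - 2)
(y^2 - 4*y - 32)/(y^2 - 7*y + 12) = (y^2 - 4*y - 32)/(y^2 - 7*y + 12)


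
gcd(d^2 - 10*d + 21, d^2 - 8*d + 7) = d - 7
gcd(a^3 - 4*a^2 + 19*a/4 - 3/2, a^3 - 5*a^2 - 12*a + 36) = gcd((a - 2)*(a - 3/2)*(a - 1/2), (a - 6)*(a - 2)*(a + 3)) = a - 2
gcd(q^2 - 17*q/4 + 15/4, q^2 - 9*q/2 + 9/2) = q - 3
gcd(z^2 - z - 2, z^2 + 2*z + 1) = z + 1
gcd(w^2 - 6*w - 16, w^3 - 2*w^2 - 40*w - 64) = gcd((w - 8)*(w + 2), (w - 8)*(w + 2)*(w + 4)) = w^2 - 6*w - 16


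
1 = 1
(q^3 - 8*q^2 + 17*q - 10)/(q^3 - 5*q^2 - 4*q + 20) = (q - 1)/(q + 2)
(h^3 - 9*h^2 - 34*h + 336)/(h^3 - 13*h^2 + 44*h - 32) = (h^2 - h - 42)/(h^2 - 5*h + 4)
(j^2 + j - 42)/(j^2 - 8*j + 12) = (j + 7)/(j - 2)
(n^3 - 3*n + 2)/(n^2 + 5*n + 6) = (n^2 - 2*n + 1)/(n + 3)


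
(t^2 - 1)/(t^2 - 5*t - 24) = (1 - t^2)/(-t^2 + 5*t + 24)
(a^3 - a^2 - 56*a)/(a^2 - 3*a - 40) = a*(a + 7)/(a + 5)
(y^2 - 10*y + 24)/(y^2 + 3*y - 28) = (y - 6)/(y + 7)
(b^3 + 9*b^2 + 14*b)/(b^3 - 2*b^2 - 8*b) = (b + 7)/(b - 4)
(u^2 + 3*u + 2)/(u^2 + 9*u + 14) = (u + 1)/(u + 7)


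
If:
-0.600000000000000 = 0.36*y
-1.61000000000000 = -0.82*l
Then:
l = 1.96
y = -1.67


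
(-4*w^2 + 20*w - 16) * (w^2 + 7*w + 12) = -4*w^4 - 8*w^3 + 76*w^2 + 128*w - 192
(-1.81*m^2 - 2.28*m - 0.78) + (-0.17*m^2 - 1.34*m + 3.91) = -1.98*m^2 - 3.62*m + 3.13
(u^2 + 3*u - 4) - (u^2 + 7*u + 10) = -4*u - 14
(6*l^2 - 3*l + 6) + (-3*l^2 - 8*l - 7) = 3*l^2 - 11*l - 1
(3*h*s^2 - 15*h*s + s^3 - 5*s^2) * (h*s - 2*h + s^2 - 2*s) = 3*h^2*s^3 - 21*h^2*s^2 + 30*h^2*s + 4*h*s^4 - 28*h*s^3 + 40*h*s^2 + s^5 - 7*s^4 + 10*s^3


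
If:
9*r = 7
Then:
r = 7/9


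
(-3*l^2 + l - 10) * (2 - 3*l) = 9*l^3 - 9*l^2 + 32*l - 20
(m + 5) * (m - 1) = m^2 + 4*m - 5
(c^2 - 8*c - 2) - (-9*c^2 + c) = 10*c^2 - 9*c - 2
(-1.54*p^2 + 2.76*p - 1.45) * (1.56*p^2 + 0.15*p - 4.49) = -2.4024*p^4 + 4.0746*p^3 + 5.0666*p^2 - 12.6099*p + 6.5105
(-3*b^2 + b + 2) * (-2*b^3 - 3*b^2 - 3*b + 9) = 6*b^5 + 7*b^4 + 2*b^3 - 36*b^2 + 3*b + 18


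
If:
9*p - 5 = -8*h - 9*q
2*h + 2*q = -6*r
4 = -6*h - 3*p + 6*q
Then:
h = -81*r/37 - 17/37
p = 102*r/37 + 56/111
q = 17/37 - 30*r/37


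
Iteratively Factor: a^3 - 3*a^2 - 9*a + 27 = (a - 3)*(a^2 - 9) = (a - 3)^2*(a + 3)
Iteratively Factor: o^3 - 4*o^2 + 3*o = (o)*(o^2 - 4*o + 3) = o*(o - 3)*(o - 1)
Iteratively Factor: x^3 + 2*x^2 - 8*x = (x)*(x^2 + 2*x - 8) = x*(x + 4)*(x - 2)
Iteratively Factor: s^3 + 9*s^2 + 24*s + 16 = (s + 1)*(s^2 + 8*s + 16) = (s + 1)*(s + 4)*(s + 4)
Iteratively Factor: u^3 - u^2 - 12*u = (u)*(u^2 - u - 12) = u*(u + 3)*(u - 4)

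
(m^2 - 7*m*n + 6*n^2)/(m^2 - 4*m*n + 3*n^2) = (m - 6*n)/(m - 3*n)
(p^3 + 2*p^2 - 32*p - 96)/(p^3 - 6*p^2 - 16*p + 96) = (p + 4)/(p - 4)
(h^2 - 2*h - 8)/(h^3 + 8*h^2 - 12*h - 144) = (h + 2)/(h^2 + 12*h + 36)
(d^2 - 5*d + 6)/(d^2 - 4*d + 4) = (d - 3)/(d - 2)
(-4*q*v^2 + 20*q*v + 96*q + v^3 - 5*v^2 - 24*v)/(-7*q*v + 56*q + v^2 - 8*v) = (4*q*v + 12*q - v^2 - 3*v)/(7*q - v)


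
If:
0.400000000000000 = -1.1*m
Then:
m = -0.36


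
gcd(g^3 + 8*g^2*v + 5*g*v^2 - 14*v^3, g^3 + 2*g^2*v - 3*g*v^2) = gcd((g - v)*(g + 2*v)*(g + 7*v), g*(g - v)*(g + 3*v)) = -g + v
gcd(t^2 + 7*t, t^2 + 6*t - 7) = t + 7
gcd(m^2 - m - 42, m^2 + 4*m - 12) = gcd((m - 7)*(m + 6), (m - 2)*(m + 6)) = m + 6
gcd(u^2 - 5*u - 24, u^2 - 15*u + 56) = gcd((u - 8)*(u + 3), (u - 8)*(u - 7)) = u - 8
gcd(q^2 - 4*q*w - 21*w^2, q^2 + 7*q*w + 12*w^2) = q + 3*w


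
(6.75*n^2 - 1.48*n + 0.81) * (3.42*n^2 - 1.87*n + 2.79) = 23.085*n^4 - 17.6841*n^3 + 24.3703*n^2 - 5.6439*n + 2.2599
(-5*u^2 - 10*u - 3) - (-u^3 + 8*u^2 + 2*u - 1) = u^3 - 13*u^2 - 12*u - 2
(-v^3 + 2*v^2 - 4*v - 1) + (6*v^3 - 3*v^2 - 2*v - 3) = 5*v^3 - v^2 - 6*v - 4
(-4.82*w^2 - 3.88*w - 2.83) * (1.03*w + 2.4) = -4.9646*w^3 - 15.5644*w^2 - 12.2269*w - 6.792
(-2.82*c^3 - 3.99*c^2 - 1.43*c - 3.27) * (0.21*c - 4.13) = -0.5922*c^4 + 10.8087*c^3 + 16.1784*c^2 + 5.2192*c + 13.5051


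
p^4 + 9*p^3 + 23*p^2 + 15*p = p*(p + 1)*(p + 3)*(p + 5)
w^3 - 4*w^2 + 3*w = w*(w - 3)*(w - 1)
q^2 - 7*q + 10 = (q - 5)*(q - 2)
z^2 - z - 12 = (z - 4)*(z + 3)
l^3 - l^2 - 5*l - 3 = (l - 3)*(l + 1)^2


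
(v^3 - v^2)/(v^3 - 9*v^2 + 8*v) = v/(v - 8)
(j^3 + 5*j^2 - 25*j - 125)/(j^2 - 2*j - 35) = (j^2 - 25)/(j - 7)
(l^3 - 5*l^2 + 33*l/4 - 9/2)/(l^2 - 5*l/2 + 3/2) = (l^2 - 7*l/2 + 3)/(l - 1)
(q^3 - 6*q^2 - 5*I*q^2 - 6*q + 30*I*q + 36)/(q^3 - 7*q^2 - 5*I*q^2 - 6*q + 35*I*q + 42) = (q - 6)/(q - 7)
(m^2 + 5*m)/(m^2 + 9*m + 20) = m/(m + 4)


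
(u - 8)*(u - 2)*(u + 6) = u^3 - 4*u^2 - 44*u + 96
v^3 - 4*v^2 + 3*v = v*(v - 3)*(v - 1)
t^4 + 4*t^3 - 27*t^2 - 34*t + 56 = (t - 4)*(t - 1)*(t + 2)*(t + 7)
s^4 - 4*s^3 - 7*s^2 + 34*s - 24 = (s - 4)*(s - 2)*(s - 1)*(s + 3)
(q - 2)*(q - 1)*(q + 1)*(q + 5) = q^4 + 3*q^3 - 11*q^2 - 3*q + 10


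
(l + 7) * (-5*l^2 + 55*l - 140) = -5*l^3 + 20*l^2 + 245*l - 980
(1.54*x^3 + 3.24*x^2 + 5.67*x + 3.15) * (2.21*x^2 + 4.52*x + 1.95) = 3.4034*x^5 + 14.1212*x^4 + 30.1785*x^3 + 38.9079*x^2 + 25.2945*x + 6.1425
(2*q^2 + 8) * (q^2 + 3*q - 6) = 2*q^4 + 6*q^3 - 4*q^2 + 24*q - 48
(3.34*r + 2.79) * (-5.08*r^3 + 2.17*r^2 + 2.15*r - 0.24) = -16.9672*r^4 - 6.9254*r^3 + 13.2353*r^2 + 5.1969*r - 0.6696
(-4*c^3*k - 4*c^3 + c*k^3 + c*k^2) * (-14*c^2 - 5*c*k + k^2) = 56*c^5*k + 56*c^5 + 20*c^4*k^2 + 20*c^4*k - 18*c^3*k^3 - 18*c^3*k^2 - 5*c^2*k^4 - 5*c^2*k^3 + c*k^5 + c*k^4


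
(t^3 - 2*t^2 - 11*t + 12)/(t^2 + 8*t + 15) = (t^2 - 5*t + 4)/(t + 5)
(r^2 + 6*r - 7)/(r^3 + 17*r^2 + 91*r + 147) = (r - 1)/(r^2 + 10*r + 21)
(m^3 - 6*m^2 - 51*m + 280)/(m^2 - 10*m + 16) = (m^2 + 2*m - 35)/(m - 2)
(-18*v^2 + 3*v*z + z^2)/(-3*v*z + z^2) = (6*v + z)/z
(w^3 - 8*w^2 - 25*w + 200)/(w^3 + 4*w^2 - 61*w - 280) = (w - 5)/(w + 7)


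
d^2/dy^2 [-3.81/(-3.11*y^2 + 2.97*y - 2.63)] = (-73.701402*y^2 + 70.383654*y + 3.81*(6.22*y - 2.97)*(12.44*y - 5.94) - 62.326266)/(3.11*y^2 - 2.97*y + 2.63)^3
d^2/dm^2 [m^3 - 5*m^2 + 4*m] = 6*m - 10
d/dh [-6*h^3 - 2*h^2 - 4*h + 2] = -18*h^2 - 4*h - 4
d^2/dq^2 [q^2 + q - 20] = 2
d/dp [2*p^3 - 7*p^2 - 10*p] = 6*p^2 - 14*p - 10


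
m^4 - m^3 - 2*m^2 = m^2*(m - 2)*(m + 1)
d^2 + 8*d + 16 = (d + 4)^2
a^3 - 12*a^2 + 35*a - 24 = (a - 8)*(a - 3)*(a - 1)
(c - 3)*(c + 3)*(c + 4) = c^3 + 4*c^2 - 9*c - 36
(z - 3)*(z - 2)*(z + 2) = z^3 - 3*z^2 - 4*z + 12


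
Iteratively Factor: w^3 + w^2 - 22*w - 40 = (w + 4)*(w^2 - 3*w - 10) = (w - 5)*(w + 4)*(w + 2)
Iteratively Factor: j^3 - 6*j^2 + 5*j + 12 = (j - 4)*(j^2 - 2*j - 3) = (j - 4)*(j + 1)*(j - 3)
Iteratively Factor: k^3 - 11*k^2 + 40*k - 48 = (k - 3)*(k^2 - 8*k + 16) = (k - 4)*(k - 3)*(k - 4)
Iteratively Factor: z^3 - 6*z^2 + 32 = (z + 2)*(z^2 - 8*z + 16) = (z - 4)*(z + 2)*(z - 4)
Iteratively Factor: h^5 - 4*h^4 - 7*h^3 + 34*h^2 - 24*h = (h - 1)*(h^4 - 3*h^3 - 10*h^2 + 24*h) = (h - 1)*(h + 3)*(h^3 - 6*h^2 + 8*h) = (h - 2)*(h - 1)*(h + 3)*(h^2 - 4*h) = h*(h - 2)*(h - 1)*(h + 3)*(h - 4)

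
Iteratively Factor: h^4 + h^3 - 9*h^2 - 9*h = (h + 3)*(h^3 - 2*h^2 - 3*h) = (h - 3)*(h + 3)*(h^2 + h) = (h - 3)*(h + 1)*(h + 3)*(h)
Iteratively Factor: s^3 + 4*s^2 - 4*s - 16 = (s - 2)*(s^2 + 6*s + 8) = (s - 2)*(s + 2)*(s + 4)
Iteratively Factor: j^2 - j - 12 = (j + 3)*(j - 4)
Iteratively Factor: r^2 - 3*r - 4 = (r + 1)*(r - 4)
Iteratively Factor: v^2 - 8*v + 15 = (v - 3)*(v - 5)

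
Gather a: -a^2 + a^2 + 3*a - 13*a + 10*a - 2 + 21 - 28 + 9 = 0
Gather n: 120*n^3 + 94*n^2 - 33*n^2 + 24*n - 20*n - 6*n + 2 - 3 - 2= 120*n^3 + 61*n^2 - 2*n - 3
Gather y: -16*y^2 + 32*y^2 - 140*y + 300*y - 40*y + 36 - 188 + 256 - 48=16*y^2 + 120*y + 56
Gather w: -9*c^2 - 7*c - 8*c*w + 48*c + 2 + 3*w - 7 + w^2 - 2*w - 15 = -9*c^2 + 41*c + w^2 + w*(1 - 8*c) - 20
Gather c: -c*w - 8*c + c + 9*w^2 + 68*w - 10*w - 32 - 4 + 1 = c*(-w - 7) + 9*w^2 + 58*w - 35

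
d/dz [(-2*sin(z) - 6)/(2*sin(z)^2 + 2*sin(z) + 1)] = 2*(12*sin(z) - cos(2*z) + 6)*cos(z)/(2*sin(z) - cos(2*z) + 2)^2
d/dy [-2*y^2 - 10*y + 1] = -4*y - 10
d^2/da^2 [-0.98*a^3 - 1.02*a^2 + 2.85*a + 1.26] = -5.88*a - 2.04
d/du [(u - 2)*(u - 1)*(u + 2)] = 3*u^2 - 2*u - 4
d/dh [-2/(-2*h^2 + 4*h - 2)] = 2*(1 - h)/(h^2 - 2*h + 1)^2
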